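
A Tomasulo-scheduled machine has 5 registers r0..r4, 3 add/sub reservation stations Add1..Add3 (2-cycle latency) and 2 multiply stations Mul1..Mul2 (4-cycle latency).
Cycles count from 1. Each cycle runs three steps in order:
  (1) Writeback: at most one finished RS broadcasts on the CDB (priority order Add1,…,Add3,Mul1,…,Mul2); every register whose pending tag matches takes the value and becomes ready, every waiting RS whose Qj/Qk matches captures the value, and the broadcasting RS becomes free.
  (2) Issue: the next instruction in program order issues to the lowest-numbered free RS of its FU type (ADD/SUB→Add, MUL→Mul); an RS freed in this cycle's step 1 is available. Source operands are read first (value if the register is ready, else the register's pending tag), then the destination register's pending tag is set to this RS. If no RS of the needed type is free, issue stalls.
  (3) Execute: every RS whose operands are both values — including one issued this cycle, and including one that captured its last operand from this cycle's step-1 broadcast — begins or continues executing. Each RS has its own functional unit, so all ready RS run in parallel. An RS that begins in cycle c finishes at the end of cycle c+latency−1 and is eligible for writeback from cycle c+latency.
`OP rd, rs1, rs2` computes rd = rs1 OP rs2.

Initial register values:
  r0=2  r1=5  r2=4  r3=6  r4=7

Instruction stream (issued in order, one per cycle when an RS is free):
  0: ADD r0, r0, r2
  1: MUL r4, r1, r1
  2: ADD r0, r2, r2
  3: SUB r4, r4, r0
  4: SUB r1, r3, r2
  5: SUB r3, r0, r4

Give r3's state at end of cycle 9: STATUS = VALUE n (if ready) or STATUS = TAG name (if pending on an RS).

  c1: issue ADD r0<-Add1  regs: r0:Add1,r1:5,r2:4,r3:6,r4:7
  c2: issue MUL r4<-Mul1  regs: r0:Add1,r1:5,r2:4,r3:6,r4:Mul1
  c3: CDB Add1=6; issue ADD r0<-Add1  regs: r0:Add1,r1:5,r2:4,r3:6,r4:Mul1
  c4: issue SUB r4<-Add2  regs: r0:Add1,r1:5,r2:4,r3:6,r4:Add2
  c5: CDB Add1=8; issue SUB r1<-Add1  regs: r0:8,r1:Add1,r2:4,r3:6,r4:Add2
  c6: CDB Mul1=25; issue SUB r3<-Add3  regs: r0:8,r1:Add1,r2:4,r3:Add3,r4:Add2
  c7: CDB Add1=2  regs: r0:8,r1:2,r2:4,r3:Add3,r4:Add2
  c8: CDB Add2=17  regs: r0:8,r1:2,r2:4,r3:Add3,r4:17
  c9: -  regs: r0:8,r1:2,r2:4,r3:Add3,r4:17

STATUS = TAG Add3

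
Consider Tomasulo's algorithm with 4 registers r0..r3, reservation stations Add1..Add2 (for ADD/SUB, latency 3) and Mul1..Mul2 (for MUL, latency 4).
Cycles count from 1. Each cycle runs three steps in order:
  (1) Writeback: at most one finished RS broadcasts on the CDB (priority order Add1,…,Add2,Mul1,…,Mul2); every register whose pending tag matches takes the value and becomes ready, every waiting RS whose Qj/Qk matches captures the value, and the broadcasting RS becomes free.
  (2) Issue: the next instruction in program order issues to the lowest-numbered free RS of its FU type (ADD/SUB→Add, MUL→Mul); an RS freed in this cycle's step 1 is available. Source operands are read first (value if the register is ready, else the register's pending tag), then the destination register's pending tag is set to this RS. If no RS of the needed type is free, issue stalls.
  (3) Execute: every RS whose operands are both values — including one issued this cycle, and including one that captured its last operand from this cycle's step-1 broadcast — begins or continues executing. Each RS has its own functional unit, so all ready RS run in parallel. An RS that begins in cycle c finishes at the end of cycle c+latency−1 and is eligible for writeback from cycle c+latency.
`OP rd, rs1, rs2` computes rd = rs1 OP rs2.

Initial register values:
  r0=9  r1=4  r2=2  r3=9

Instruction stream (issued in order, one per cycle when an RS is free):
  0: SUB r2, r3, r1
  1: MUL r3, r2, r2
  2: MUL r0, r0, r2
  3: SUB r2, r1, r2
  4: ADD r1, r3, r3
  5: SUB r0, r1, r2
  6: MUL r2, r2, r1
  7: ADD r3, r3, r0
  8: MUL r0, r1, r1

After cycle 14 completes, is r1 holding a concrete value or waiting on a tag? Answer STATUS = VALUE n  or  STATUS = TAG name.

STATUS = VALUE 50

  c1: issue SUB r2<-Add1  regs: r0:9,r1:4,r2:Add1,r3:9
  c2: issue MUL r3<-Mul1  regs: r0:9,r1:4,r2:Add1,r3:Mul1
  c3: issue MUL r0<-Mul2  regs: r0:Mul2,r1:4,r2:Add1,r3:Mul1
  c4: CDB Add1=5; issue SUB r2<-Add1  regs: r0:Mul2,r1:4,r2:Add1,r3:Mul1
  c5: issue ADD r1<-Add2  regs: r0:Mul2,r1:Add2,r2:Add1,r3:Mul1
  c6: stall  regs: r0:Mul2,r1:Add2,r2:Add1,r3:Mul1
  c7: CDB Add1=-1; issue SUB r0<-Add1  regs: r0:Add1,r1:Add2,r2:-1,r3:Mul1
  c8: CDB Mul1=25; issue MUL r2<-Mul1  regs: r0:Add1,r1:Add2,r2:Mul1,r3:25
  c9: CDB Mul2=45; stall  regs: r0:Add1,r1:Add2,r2:Mul1,r3:25
  c10: stall  regs: r0:Add1,r1:Add2,r2:Mul1,r3:25
  c11: CDB Add2=50; issue ADD r3<-Add2  regs: r0:Add1,r1:50,r2:Mul1,r3:Add2
  c12: issue MUL r0<-Mul2  regs: r0:Mul2,r1:50,r2:Mul1,r3:Add2
  c13: -  regs: r0:Mul2,r1:50,r2:Mul1,r3:Add2
  c14: CDB Add1=51  regs: r0:Mul2,r1:50,r2:Mul1,r3:Add2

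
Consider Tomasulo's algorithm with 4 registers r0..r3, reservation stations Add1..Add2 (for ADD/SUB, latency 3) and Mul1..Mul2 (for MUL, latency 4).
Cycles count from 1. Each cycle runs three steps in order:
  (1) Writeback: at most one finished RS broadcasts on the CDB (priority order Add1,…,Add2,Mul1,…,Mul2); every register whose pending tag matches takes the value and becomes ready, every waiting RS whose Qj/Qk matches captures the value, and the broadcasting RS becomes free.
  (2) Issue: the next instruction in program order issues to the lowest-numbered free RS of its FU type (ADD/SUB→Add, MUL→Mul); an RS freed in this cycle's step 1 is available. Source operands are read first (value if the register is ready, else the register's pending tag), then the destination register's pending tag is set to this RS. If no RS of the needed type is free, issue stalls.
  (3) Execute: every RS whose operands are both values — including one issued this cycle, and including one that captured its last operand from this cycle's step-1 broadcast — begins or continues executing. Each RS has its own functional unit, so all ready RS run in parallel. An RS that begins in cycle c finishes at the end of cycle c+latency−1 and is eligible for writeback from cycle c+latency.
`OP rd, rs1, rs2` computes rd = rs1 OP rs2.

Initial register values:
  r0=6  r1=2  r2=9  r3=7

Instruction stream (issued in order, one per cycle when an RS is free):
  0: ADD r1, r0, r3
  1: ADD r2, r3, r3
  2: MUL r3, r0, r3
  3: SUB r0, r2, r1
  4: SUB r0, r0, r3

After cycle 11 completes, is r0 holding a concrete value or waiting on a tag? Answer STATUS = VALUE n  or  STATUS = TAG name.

  c1: issue ADD r1<-Add1  regs: r0:6,r1:Add1,r2:9,r3:7
  c2: issue ADD r2<-Add2  regs: r0:6,r1:Add1,r2:Add2,r3:7
  c3: issue MUL r3<-Mul1  regs: r0:6,r1:Add1,r2:Add2,r3:Mul1
  c4: CDB Add1=13; issue SUB r0<-Add1  regs: r0:Add1,r1:13,r2:Add2,r3:Mul1
  c5: CDB Add2=14; issue SUB r0<-Add2  regs: r0:Add2,r1:13,r2:14,r3:Mul1
  c6: -  regs: r0:Add2,r1:13,r2:14,r3:Mul1
  c7: CDB Mul1=42  regs: r0:Add2,r1:13,r2:14,r3:42
  c8: CDB Add1=1  regs: r0:Add2,r1:13,r2:14,r3:42
  c9: -  regs: r0:Add2,r1:13,r2:14,r3:42
  c10: -  regs: r0:Add2,r1:13,r2:14,r3:42
  c11: CDB Add2=-41  regs: r0:-41,r1:13,r2:14,r3:42

STATUS = VALUE -41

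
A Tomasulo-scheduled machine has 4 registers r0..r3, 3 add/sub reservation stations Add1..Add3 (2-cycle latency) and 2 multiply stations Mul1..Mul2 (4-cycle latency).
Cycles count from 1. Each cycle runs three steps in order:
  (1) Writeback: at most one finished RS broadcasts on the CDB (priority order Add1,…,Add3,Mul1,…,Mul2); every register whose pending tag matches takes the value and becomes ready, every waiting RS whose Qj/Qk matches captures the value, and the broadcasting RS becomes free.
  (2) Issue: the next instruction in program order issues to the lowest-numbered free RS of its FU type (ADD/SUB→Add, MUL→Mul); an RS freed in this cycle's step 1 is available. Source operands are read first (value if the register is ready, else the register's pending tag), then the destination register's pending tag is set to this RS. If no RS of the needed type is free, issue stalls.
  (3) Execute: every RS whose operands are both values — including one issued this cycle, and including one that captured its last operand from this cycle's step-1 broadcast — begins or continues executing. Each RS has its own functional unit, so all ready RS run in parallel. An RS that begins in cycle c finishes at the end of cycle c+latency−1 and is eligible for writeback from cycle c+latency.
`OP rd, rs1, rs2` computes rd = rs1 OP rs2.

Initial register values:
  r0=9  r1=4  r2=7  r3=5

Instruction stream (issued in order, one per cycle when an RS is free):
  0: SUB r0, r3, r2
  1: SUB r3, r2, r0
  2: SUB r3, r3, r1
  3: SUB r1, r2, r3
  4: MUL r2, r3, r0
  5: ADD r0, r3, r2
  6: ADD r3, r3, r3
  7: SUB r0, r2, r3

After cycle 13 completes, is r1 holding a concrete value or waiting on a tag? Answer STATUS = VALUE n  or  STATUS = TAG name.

STATUS = VALUE 2

cycle 1: issue SUB r0<-Add1 // r0:Add1,r1:4,r2:7,r3:5
cycle 2: issue SUB r3<-Add2 // r0:Add1,r1:4,r2:7,r3:Add2
cycle 3: CDB Add1=-2; issue SUB r3<-Add1 // r0:-2,r1:4,r2:7,r3:Add1
cycle 4: issue SUB r1<-Add3 // r0:-2,r1:Add3,r2:7,r3:Add1
cycle 5: CDB Add2=9; issue MUL r2<-Mul1 // r0:-2,r1:Add3,r2:Mul1,r3:Add1
cycle 6: issue ADD r0<-Add2 // r0:Add2,r1:Add3,r2:Mul1,r3:Add1
cycle 7: CDB Add1=5; issue ADD r3<-Add1 // r0:Add2,r1:Add3,r2:Mul1,r3:Add1
cycle 8: stall // r0:Add2,r1:Add3,r2:Mul1,r3:Add1
cycle 9: CDB Add1=10; issue SUB r0<-Add1 // r0:Add1,r1:Add3,r2:Mul1,r3:10
cycle 10: CDB Add3=2 // r0:Add1,r1:2,r2:Mul1,r3:10
cycle 11: CDB Mul1=-10 // r0:Add1,r1:2,r2:-10,r3:10
cycle 12: - // r0:Add1,r1:2,r2:-10,r3:10
cycle 13: CDB Add1=-20 // r0:-20,r1:2,r2:-10,r3:10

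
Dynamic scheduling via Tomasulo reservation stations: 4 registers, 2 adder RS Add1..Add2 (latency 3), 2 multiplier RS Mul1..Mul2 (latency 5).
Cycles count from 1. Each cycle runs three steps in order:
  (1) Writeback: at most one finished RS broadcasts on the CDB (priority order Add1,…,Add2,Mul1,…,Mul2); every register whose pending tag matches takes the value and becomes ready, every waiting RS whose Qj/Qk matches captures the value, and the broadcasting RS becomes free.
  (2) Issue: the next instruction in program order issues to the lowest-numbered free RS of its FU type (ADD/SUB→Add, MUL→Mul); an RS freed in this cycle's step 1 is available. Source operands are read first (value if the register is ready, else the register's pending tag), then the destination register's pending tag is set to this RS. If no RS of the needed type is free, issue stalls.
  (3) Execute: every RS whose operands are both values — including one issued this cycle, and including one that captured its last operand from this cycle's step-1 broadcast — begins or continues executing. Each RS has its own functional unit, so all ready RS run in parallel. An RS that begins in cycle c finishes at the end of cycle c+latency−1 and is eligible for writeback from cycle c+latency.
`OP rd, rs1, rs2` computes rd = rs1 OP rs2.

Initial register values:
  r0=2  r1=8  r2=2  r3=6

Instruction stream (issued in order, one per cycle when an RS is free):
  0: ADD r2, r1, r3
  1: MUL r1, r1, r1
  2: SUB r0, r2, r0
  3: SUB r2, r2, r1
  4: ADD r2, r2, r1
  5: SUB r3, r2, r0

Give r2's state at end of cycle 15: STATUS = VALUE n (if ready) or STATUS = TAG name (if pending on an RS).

cycle 1: issue ADD r2<-Add1 // r0:2,r1:8,r2:Add1,r3:6
cycle 2: issue MUL r1<-Mul1 // r0:2,r1:Mul1,r2:Add1,r3:6
cycle 3: issue SUB r0<-Add2 // r0:Add2,r1:Mul1,r2:Add1,r3:6
cycle 4: CDB Add1=14; issue SUB r2<-Add1 // r0:Add2,r1:Mul1,r2:Add1,r3:6
cycle 5: stall // r0:Add2,r1:Mul1,r2:Add1,r3:6
cycle 6: stall // r0:Add2,r1:Mul1,r2:Add1,r3:6
cycle 7: CDB Add2=12; issue ADD r2<-Add2 // r0:12,r1:Mul1,r2:Add2,r3:6
cycle 8: CDB Mul1=64; stall // r0:12,r1:64,r2:Add2,r3:6
cycle 9: stall // r0:12,r1:64,r2:Add2,r3:6
cycle 10: stall // r0:12,r1:64,r2:Add2,r3:6
cycle 11: CDB Add1=-50; issue SUB r3<-Add1 // r0:12,r1:64,r2:Add2,r3:Add1
cycle 12: - // r0:12,r1:64,r2:Add2,r3:Add1
cycle 13: - // r0:12,r1:64,r2:Add2,r3:Add1
cycle 14: CDB Add2=14 // r0:12,r1:64,r2:14,r3:Add1
cycle 15: - // r0:12,r1:64,r2:14,r3:Add1

STATUS = VALUE 14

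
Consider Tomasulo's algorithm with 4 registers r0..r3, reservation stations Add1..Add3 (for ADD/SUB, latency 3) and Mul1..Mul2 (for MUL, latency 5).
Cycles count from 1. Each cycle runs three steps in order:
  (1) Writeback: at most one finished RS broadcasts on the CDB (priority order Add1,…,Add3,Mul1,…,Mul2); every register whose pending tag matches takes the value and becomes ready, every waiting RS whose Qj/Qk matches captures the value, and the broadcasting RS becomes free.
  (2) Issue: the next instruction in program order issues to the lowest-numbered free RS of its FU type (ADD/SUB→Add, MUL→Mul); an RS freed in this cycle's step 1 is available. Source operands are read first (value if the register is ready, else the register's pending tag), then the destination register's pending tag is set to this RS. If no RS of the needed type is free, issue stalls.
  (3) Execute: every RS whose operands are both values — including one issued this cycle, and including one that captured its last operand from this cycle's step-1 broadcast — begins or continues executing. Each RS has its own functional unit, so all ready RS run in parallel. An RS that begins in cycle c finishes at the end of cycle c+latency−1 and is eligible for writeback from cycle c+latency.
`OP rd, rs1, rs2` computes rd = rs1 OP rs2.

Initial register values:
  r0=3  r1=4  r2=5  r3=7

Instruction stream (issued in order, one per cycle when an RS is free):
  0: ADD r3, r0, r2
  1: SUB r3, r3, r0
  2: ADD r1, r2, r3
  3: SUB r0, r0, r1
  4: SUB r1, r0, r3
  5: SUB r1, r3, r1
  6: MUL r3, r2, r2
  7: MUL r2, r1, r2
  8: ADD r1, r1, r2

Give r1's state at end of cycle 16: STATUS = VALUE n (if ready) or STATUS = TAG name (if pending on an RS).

cycle 1: issue ADD r3<-Add1 // r0:3,r1:4,r2:5,r3:Add1
cycle 2: issue SUB r3<-Add2 // r0:3,r1:4,r2:5,r3:Add2
cycle 3: issue ADD r1<-Add3 // r0:3,r1:Add3,r2:5,r3:Add2
cycle 4: CDB Add1=8; issue SUB r0<-Add1 // r0:Add1,r1:Add3,r2:5,r3:Add2
cycle 5: stall // r0:Add1,r1:Add3,r2:5,r3:Add2
cycle 6: stall // r0:Add1,r1:Add3,r2:5,r3:Add2
cycle 7: CDB Add2=5; issue SUB r1<-Add2 // r0:Add1,r1:Add2,r2:5,r3:5
cycle 8: stall // r0:Add1,r1:Add2,r2:5,r3:5
cycle 9: stall // r0:Add1,r1:Add2,r2:5,r3:5
cycle 10: CDB Add3=10; issue SUB r1<-Add3 // r0:Add1,r1:Add3,r2:5,r3:5
cycle 11: issue MUL r3<-Mul1 // r0:Add1,r1:Add3,r2:5,r3:Mul1
cycle 12: issue MUL r2<-Mul2 // r0:Add1,r1:Add3,r2:Mul2,r3:Mul1
cycle 13: CDB Add1=-7; issue ADD r1<-Add1 // r0:-7,r1:Add1,r2:Mul2,r3:Mul1
cycle 14: - // r0:-7,r1:Add1,r2:Mul2,r3:Mul1
cycle 15: - // r0:-7,r1:Add1,r2:Mul2,r3:Mul1
cycle 16: CDB Add2=-12 // r0:-7,r1:Add1,r2:Mul2,r3:Mul1

STATUS = TAG Add1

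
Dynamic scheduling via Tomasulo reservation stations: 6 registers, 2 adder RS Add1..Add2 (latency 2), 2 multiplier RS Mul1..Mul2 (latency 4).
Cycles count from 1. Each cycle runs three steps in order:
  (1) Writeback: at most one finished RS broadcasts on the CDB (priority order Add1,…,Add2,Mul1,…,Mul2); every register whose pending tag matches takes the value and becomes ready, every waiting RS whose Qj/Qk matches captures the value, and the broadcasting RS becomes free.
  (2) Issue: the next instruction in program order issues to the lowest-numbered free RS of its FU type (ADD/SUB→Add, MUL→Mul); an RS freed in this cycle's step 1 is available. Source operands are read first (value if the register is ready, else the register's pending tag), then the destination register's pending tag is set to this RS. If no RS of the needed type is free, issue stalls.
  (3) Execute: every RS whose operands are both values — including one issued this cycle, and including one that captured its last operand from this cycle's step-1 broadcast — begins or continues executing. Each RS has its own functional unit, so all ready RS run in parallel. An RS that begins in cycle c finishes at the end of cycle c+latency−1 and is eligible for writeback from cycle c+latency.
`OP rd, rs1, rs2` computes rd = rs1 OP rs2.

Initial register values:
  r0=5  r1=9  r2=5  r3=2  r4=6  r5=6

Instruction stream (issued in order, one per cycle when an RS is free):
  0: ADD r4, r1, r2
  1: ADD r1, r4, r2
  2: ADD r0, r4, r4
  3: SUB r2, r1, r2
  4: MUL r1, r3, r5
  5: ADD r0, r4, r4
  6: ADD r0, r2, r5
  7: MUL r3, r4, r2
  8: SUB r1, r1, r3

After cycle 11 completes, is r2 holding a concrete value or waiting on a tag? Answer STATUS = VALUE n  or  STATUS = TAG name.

STATUS = VALUE 14

  c1: issue ADD r4<-Add1  regs: r0:5,r1:9,r2:5,r3:2,r4:Add1,r5:6
  c2: issue ADD r1<-Add2  regs: r0:5,r1:Add2,r2:5,r3:2,r4:Add1,r5:6
  c3: CDB Add1=14; issue ADD r0<-Add1  regs: r0:Add1,r1:Add2,r2:5,r3:2,r4:14,r5:6
  c4: stall  regs: r0:Add1,r1:Add2,r2:5,r3:2,r4:14,r5:6
  c5: CDB Add1=28; issue SUB r2<-Add1  regs: r0:28,r1:Add2,r2:Add1,r3:2,r4:14,r5:6
  c6: CDB Add2=19; issue MUL r1<-Mul1  regs: r0:28,r1:Mul1,r2:Add1,r3:2,r4:14,r5:6
  c7: issue ADD r0<-Add2  regs: r0:Add2,r1:Mul1,r2:Add1,r3:2,r4:14,r5:6
  c8: CDB Add1=14; issue ADD r0<-Add1  regs: r0:Add1,r1:Mul1,r2:14,r3:2,r4:14,r5:6
  c9: CDB Add2=28; issue MUL r3<-Mul2  regs: r0:Add1,r1:Mul1,r2:14,r3:Mul2,r4:14,r5:6
  c10: CDB Add1=20; issue SUB r1<-Add1  regs: r0:20,r1:Add1,r2:14,r3:Mul2,r4:14,r5:6
  c11: CDB Mul1=12  regs: r0:20,r1:Add1,r2:14,r3:Mul2,r4:14,r5:6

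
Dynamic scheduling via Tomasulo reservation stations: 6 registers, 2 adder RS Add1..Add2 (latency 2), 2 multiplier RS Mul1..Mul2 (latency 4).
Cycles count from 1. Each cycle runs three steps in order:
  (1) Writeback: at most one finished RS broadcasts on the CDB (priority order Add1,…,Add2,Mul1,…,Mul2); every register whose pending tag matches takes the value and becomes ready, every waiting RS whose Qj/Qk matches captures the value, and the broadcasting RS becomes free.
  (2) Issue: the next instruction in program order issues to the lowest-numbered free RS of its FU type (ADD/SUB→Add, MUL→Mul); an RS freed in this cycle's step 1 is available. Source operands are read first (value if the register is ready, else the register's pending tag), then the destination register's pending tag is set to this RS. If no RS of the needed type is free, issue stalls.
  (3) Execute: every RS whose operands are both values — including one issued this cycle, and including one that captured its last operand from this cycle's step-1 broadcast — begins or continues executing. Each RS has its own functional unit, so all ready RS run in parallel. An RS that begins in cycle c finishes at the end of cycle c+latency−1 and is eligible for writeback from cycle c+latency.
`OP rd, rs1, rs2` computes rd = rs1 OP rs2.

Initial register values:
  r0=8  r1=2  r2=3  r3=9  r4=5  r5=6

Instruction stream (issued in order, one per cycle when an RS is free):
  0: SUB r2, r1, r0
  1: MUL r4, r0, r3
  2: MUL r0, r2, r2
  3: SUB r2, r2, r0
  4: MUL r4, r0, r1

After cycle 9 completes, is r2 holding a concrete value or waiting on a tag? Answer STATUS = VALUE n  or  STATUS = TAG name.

cycle 1: issue SUB r2<-Add1 // r0:8,r1:2,r2:Add1,r3:9,r4:5,r5:6
cycle 2: issue MUL r4<-Mul1 // r0:8,r1:2,r2:Add1,r3:9,r4:Mul1,r5:6
cycle 3: CDB Add1=-6; issue MUL r0<-Mul2 // r0:Mul2,r1:2,r2:-6,r3:9,r4:Mul1,r5:6
cycle 4: issue SUB r2<-Add1 // r0:Mul2,r1:2,r2:Add1,r3:9,r4:Mul1,r5:6
cycle 5: stall // r0:Mul2,r1:2,r2:Add1,r3:9,r4:Mul1,r5:6
cycle 6: CDB Mul1=72; issue MUL r4<-Mul1 // r0:Mul2,r1:2,r2:Add1,r3:9,r4:Mul1,r5:6
cycle 7: CDB Mul2=36 // r0:36,r1:2,r2:Add1,r3:9,r4:Mul1,r5:6
cycle 8: - // r0:36,r1:2,r2:Add1,r3:9,r4:Mul1,r5:6
cycle 9: CDB Add1=-42 // r0:36,r1:2,r2:-42,r3:9,r4:Mul1,r5:6

STATUS = VALUE -42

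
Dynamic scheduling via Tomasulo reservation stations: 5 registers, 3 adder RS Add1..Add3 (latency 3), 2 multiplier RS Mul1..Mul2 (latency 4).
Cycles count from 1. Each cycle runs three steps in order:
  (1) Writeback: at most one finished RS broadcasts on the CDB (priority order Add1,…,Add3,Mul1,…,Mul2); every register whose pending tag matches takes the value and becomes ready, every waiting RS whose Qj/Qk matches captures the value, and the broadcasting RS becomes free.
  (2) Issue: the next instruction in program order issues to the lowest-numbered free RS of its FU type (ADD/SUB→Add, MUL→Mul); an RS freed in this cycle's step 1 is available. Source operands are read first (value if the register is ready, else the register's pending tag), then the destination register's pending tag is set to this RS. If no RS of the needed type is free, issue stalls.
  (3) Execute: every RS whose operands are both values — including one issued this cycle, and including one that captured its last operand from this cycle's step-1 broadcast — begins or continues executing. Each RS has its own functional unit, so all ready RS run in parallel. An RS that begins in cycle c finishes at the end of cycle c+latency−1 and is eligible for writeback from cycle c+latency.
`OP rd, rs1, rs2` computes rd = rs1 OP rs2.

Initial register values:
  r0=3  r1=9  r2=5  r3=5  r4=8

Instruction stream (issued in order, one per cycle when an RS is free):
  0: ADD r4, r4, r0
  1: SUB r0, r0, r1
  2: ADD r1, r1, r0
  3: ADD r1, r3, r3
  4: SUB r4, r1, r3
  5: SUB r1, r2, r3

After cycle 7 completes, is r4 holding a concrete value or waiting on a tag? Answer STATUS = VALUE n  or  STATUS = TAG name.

  c1: issue ADD r4<-Add1  regs: r0:3,r1:9,r2:5,r3:5,r4:Add1
  c2: issue SUB r0<-Add2  regs: r0:Add2,r1:9,r2:5,r3:5,r4:Add1
  c3: issue ADD r1<-Add3  regs: r0:Add2,r1:Add3,r2:5,r3:5,r4:Add1
  c4: CDB Add1=11; issue ADD r1<-Add1  regs: r0:Add2,r1:Add1,r2:5,r3:5,r4:11
  c5: CDB Add2=-6; issue SUB r4<-Add2  regs: r0:-6,r1:Add1,r2:5,r3:5,r4:Add2
  c6: stall  regs: r0:-6,r1:Add1,r2:5,r3:5,r4:Add2
  c7: CDB Add1=10; issue SUB r1<-Add1  regs: r0:-6,r1:Add1,r2:5,r3:5,r4:Add2

STATUS = TAG Add2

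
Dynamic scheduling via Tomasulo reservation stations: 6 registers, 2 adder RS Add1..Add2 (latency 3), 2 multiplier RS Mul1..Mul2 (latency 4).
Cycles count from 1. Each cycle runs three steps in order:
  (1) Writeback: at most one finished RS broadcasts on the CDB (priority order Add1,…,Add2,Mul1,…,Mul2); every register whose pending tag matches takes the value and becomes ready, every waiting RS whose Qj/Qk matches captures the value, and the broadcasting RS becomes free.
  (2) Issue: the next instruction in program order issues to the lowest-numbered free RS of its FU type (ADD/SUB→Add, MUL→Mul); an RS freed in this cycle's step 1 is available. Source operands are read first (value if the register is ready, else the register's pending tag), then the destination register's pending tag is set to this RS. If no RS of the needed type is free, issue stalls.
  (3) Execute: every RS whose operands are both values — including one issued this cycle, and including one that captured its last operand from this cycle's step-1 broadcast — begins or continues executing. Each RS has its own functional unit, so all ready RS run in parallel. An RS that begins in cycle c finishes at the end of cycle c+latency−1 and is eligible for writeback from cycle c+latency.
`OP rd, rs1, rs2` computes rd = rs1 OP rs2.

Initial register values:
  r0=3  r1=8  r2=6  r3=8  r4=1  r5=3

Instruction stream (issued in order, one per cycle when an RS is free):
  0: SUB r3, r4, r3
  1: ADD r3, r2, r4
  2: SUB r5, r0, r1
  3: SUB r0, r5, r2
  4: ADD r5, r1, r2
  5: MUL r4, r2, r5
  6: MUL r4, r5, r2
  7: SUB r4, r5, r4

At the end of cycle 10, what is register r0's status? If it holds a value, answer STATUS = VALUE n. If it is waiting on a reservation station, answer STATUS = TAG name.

c1: issue SUB r3<-Add1 | r0:3,r1:8,r2:6,r3:Add1,r4:1,r5:3
c2: issue ADD r3<-Add2 | r0:3,r1:8,r2:6,r3:Add2,r4:1,r5:3
c3: stall | r0:3,r1:8,r2:6,r3:Add2,r4:1,r5:3
c4: CDB Add1=-7; issue SUB r5<-Add1 | r0:3,r1:8,r2:6,r3:Add2,r4:1,r5:Add1
c5: CDB Add2=7; issue SUB r0<-Add2 | r0:Add2,r1:8,r2:6,r3:7,r4:1,r5:Add1
c6: stall | r0:Add2,r1:8,r2:6,r3:7,r4:1,r5:Add1
c7: CDB Add1=-5; issue ADD r5<-Add1 | r0:Add2,r1:8,r2:6,r3:7,r4:1,r5:Add1
c8: issue MUL r4<-Mul1 | r0:Add2,r1:8,r2:6,r3:7,r4:Mul1,r5:Add1
c9: issue MUL r4<-Mul2 | r0:Add2,r1:8,r2:6,r3:7,r4:Mul2,r5:Add1
c10: CDB Add1=14; issue SUB r4<-Add1 | r0:Add2,r1:8,r2:6,r3:7,r4:Add1,r5:14

STATUS = TAG Add2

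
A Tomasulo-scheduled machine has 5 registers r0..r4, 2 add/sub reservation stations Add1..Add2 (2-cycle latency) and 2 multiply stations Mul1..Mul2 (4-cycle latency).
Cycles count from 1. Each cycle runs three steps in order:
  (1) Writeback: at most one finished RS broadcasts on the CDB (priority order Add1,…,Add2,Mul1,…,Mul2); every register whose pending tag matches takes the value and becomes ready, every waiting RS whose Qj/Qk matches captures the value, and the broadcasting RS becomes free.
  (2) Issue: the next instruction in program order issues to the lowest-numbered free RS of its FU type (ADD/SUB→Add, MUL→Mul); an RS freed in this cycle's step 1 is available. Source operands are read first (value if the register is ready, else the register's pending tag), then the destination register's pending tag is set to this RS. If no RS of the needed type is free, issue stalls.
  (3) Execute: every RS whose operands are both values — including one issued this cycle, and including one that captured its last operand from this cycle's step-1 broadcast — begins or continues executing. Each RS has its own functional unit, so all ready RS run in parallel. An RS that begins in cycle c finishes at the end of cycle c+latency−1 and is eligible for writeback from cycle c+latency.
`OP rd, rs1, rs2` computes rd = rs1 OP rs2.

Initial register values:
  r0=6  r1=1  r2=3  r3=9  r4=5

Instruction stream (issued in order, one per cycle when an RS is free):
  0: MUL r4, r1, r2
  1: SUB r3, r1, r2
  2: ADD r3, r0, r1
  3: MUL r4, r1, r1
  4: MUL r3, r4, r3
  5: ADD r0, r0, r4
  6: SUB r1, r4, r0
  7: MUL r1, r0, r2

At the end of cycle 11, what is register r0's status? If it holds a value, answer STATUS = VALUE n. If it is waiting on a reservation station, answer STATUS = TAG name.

STATUS = VALUE 7

cycle 1: issue MUL r4<-Mul1 // r0:6,r1:1,r2:3,r3:9,r4:Mul1
cycle 2: issue SUB r3<-Add1 // r0:6,r1:1,r2:3,r3:Add1,r4:Mul1
cycle 3: issue ADD r3<-Add2 // r0:6,r1:1,r2:3,r3:Add2,r4:Mul1
cycle 4: CDB Add1=-2; issue MUL r4<-Mul2 // r0:6,r1:1,r2:3,r3:Add2,r4:Mul2
cycle 5: CDB Add2=7; stall // r0:6,r1:1,r2:3,r3:7,r4:Mul2
cycle 6: CDB Mul1=3; issue MUL r3<-Mul1 // r0:6,r1:1,r2:3,r3:Mul1,r4:Mul2
cycle 7: issue ADD r0<-Add1 // r0:Add1,r1:1,r2:3,r3:Mul1,r4:Mul2
cycle 8: CDB Mul2=1; issue SUB r1<-Add2 // r0:Add1,r1:Add2,r2:3,r3:Mul1,r4:1
cycle 9: issue MUL r1<-Mul2 // r0:Add1,r1:Mul2,r2:3,r3:Mul1,r4:1
cycle 10: CDB Add1=7 // r0:7,r1:Mul2,r2:3,r3:Mul1,r4:1
cycle 11: - // r0:7,r1:Mul2,r2:3,r3:Mul1,r4:1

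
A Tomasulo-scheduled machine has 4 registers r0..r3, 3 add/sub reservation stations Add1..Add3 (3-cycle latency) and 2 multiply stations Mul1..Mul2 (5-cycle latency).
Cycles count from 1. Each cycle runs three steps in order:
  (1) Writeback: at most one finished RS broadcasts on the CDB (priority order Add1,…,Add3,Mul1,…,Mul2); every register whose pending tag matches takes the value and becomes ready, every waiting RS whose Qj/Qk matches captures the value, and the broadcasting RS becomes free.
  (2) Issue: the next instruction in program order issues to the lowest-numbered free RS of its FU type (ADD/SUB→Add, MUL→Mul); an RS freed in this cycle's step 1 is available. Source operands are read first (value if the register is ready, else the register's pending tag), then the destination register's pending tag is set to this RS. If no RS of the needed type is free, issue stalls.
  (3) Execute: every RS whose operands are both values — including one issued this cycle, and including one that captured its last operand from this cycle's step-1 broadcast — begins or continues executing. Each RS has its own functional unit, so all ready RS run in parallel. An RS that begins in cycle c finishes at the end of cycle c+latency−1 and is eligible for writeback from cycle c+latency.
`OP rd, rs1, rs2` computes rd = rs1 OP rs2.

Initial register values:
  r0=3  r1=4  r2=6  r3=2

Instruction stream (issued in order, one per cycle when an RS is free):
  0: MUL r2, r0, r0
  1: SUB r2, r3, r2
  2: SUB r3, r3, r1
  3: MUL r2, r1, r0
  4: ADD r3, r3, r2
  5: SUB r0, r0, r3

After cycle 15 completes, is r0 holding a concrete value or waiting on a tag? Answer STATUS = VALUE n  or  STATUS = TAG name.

cycle 1: issue MUL r2<-Mul1 // r0:3,r1:4,r2:Mul1,r3:2
cycle 2: issue SUB r2<-Add1 // r0:3,r1:4,r2:Add1,r3:2
cycle 3: issue SUB r3<-Add2 // r0:3,r1:4,r2:Add1,r3:Add2
cycle 4: issue MUL r2<-Mul2 // r0:3,r1:4,r2:Mul2,r3:Add2
cycle 5: issue ADD r3<-Add3 // r0:3,r1:4,r2:Mul2,r3:Add3
cycle 6: CDB Add2=-2; issue SUB r0<-Add2 // r0:Add2,r1:4,r2:Mul2,r3:Add3
cycle 7: CDB Mul1=9 // r0:Add2,r1:4,r2:Mul2,r3:Add3
cycle 8: - // r0:Add2,r1:4,r2:Mul2,r3:Add3
cycle 9: CDB Mul2=12 // r0:Add2,r1:4,r2:12,r3:Add3
cycle 10: CDB Add1=-7 // r0:Add2,r1:4,r2:12,r3:Add3
cycle 11: - // r0:Add2,r1:4,r2:12,r3:Add3
cycle 12: CDB Add3=10 // r0:Add2,r1:4,r2:12,r3:10
cycle 13: - // r0:Add2,r1:4,r2:12,r3:10
cycle 14: - // r0:Add2,r1:4,r2:12,r3:10
cycle 15: CDB Add2=-7 // r0:-7,r1:4,r2:12,r3:10

STATUS = VALUE -7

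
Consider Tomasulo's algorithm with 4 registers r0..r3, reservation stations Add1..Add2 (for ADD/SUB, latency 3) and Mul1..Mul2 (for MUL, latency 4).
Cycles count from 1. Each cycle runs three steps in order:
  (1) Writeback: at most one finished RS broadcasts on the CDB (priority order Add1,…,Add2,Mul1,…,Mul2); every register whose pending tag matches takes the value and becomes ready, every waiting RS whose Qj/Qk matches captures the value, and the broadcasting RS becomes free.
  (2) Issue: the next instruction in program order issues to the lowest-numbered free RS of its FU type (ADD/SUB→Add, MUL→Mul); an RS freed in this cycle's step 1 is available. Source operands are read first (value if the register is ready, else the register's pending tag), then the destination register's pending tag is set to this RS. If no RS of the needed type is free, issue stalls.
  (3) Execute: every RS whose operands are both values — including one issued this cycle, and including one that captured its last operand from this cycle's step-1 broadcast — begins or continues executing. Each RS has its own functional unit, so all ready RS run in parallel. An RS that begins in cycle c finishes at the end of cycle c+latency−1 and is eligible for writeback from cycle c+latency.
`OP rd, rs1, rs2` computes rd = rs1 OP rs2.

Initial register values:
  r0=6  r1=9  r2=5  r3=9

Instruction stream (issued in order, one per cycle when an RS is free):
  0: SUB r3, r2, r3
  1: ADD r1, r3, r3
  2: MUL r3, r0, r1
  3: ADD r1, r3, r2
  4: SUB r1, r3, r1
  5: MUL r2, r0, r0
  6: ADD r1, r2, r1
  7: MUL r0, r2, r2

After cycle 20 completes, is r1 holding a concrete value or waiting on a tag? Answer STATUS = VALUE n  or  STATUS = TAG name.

STATUS = VALUE 31

cycle 1: issue SUB r3<-Add1 // r0:6,r1:9,r2:5,r3:Add1
cycle 2: issue ADD r1<-Add2 // r0:6,r1:Add2,r2:5,r3:Add1
cycle 3: issue MUL r3<-Mul1 // r0:6,r1:Add2,r2:5,r3:Mul1
cycle 4: CDB Add1=-4; issue ADD r1<-Add1 // r0:6,r1:Add1,r2:5,r3:Mul1
cycle 5: stall // r0:6,r1:Add1,r2:5,r3:Mul1
cycle 6: stall // r0:6,r1:Add1,r2:5,r3:Mul1
cycle 7: CDB Add2=-8; issue SUB r1<-Add2 // r0:6,r1:Add2,r2:5,r3:Mul1
cycle 8: issue MUL r2<-Mul2 // r0:6,r1:Add2,r2:Mul2,r3:Mul1
cycle 9: stall // r0:6,r1:Add2,r2:Mul2,r3:Mul1
cycle 10: stall // r0:6,r1:Add2,r2:Mul2,r3:Mul1
cycle 11: CDB Mul1=-48; stall // r0:6,r1:Add2,r2:Mul2,r3:-48
cycle 12: CDB Mul2=36; stall // r0:6,r1:Add2,r2:36,r3:-48
cycle 13: stall // r0:6,r1:Add2,r2:36,r3:-48
cycle 14: CDB Add1=-43; issue ADD r1<-Add1 // r0:6,r1:Add1,r2:36,r3:-48
cycle 15: issue MUL r0<-Mul1 // r0:Mul1,r1:Add1,r2:36,r3:-48
cycle 16: - // r0:Mul1,r1:Add1,r2:36,r3:-48
cycle 17: CDB Add2=-5 // r0:Mul1,r1:Add1,r2:36,r3:-48
cycle 18: - // r0:Mul1,r1:Add1,r2:36,r3:-48
cycle 19: CDB Mul1=1296 // r0:1296,r1:Add1,r2:36,r3:-48
cycle 20: CDB Add1=31 // r0:1296,r1:31,r2:36,r3:-48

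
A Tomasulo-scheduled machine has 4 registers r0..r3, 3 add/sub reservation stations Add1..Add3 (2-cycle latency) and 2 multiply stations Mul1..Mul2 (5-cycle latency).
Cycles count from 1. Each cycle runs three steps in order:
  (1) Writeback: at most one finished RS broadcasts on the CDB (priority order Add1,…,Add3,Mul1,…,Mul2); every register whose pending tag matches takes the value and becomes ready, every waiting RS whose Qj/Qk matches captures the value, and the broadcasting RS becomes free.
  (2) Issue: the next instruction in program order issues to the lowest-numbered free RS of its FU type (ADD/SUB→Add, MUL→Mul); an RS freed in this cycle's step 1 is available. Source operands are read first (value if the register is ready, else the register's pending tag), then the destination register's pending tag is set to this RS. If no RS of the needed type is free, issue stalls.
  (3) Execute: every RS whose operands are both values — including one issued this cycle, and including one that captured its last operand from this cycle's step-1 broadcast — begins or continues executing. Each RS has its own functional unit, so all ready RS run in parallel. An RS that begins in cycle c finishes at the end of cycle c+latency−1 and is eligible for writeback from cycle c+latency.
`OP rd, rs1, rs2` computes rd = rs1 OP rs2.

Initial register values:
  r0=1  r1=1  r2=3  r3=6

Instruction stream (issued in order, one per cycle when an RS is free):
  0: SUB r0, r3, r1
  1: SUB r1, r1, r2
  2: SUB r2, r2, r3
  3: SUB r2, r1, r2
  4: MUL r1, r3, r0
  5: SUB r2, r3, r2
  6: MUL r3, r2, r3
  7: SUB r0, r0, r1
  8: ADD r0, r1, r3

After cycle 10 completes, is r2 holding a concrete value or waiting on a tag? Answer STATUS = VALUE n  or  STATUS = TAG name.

cycle 1: issue SUB r0<-Add1 // r0:Add1,r1:1,r2:3,r3:6
cycle 2: issue SUB r1<-Add2 // r0:Add1,r1:Add2,r2:3,r3:6
cycle 3: CDB Add1=5; issue SUB r2<-Add1 // r0:5,r1:Add2,r2:Add1,r3:6
cycle 4: CDB Add2=-2; issue SUB r2<-Add2 // r0:5,r1:-2,r2:Add2,r3:6
cycle 5: CDB Add1=-3; issue MUL r1<-Mul1 // r0:5,r1:Mul1,r2:Add2,r3:6
cycle 6: issue SUB r2<-Add1 // r0:5,r1:Mul1,r2:Add1,r3:6
cycle 7: CDB Add2=1; issue MUL r3<-Mul2 // r0:5,r1:Mul1,r2:Add1,r3:Mul2
cycle 8: issue SUB r0<-Add2 // r0:Add2,r1:Mul1,r2:Add1,r3:Mul2
cycle 9: CDB Add1=5; issue ADD r0<-Add1 // r0:Add1,r1:Mul1,r2:5,r3:Mul2
cycle 10: CDB Mul1=30 // r0:Add1,r1:30,r2:5,r3:Mul2

STATUS = VALUE 5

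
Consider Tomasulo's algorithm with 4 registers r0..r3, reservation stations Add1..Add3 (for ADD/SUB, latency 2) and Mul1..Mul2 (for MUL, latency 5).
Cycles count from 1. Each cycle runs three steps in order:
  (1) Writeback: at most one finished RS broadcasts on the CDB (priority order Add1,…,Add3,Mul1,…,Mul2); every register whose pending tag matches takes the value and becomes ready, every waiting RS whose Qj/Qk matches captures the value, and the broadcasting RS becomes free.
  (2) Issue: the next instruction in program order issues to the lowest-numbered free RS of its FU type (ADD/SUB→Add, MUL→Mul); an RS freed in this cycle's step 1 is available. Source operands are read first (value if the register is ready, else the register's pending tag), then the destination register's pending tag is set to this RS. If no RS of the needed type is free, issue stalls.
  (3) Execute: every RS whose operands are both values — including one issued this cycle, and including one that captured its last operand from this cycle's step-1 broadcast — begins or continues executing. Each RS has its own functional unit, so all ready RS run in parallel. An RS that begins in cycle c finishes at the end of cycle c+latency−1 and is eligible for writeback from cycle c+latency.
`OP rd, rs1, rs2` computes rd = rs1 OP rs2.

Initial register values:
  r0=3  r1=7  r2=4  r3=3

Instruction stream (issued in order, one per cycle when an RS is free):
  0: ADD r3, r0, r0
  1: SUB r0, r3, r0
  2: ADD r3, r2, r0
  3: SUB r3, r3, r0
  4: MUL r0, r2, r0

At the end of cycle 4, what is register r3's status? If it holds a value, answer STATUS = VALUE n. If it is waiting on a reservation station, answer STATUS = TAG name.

STATUS = TAG Add3

cycle 1: issue ADD r3<-Add1 // r0:3,r1:7,r2:4,r3:Add1
cycle 2: issue SUB r0<-Add2 // r0:Add2,r1:7,r2:4,r3:Add1
cycle 3: CDB Add1=6; issue ADD r3<-Add1 // r0:Add2,r1:7,r2:4,r3:Add1
cycle 4: issue SUB r3<-Add3 // r0:Add2,r1:7,r2:4,r3:Add3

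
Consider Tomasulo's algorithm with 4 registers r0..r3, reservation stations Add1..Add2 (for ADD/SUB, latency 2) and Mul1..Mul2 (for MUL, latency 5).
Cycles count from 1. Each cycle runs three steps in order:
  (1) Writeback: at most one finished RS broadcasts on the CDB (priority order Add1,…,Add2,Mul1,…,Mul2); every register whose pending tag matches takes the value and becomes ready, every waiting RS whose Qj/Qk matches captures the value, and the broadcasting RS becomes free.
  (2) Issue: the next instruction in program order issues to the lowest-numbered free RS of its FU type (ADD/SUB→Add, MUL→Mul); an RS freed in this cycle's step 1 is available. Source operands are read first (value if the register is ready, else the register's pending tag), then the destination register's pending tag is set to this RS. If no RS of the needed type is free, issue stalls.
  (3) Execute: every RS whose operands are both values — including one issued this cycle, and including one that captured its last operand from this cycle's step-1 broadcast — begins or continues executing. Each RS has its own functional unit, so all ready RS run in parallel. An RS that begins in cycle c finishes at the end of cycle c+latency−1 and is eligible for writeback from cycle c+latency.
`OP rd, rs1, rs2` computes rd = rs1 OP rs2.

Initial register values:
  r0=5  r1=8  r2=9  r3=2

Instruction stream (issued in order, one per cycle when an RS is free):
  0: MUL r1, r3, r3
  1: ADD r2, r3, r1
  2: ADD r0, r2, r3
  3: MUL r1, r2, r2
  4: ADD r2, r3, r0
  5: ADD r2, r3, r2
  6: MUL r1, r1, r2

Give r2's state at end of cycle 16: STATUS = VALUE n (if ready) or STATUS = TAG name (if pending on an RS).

STATUS = VALUE 12

  c1: issue MUL r1<-Mul1  regs: r0:5,r1:Mul1,r2:9,r3:2
  c2: issue ADD r2<-Add1  regs: r0:5,r1:Mul1,r2:Add1,r3:2
  c3: issue ADD r0<-Add2  regs: r0:Add2,r1:Mul1,r2:Add1,r3:2
  c4: issue MUL r1<-Mul2  regs: r0:Add2,r1:Mul2,r2:Add1,r3:2
  c5: stall  regs: r0:Add2,r1:Mul2,r2:Add1,r3:2
  c6: CDB Mul1=4; stall  regs: r0:Add2,r1:Mul2,r2:Add1,r3:2
  c7: stall  regs: r0:Add2,r1:Mul2,r2:Add1,r3:2
  c8: CDB Add1=6; issue ADD r2<-Add1  regs: r0:Add2,r1:Mul2,r2:Add1,r3:2
  c9: stall  regs: r0:Add2,r1:Mul2,r2:Add1,r3:2
  c10: CDB Add2=8; issue ADD r2<-Add2  regs: r0:8,r1:Mul2,r2:Add2,r3:2
  c11: issue MUL r1<-Mul1  regs: r0:8,r1:Mul1,r2:Add2,r3:2
  c12: CDB Add1=10  regs: r0:8,r1:Mul1,r2:Add2,r3:2
  c13: CDB Mul2=36  regs: r0:8,r1:Mul1,r2:Add2,r3:2
  c14: CDB Add2=12  regs: r0:8,r1:Mul1,r2:12,r3:2
  c15: -  regs: r0:8,r1:Mul1,r2:12,r3:2
  c16: -  regs: r0:8,r1:Mul1,r2:12,r3:2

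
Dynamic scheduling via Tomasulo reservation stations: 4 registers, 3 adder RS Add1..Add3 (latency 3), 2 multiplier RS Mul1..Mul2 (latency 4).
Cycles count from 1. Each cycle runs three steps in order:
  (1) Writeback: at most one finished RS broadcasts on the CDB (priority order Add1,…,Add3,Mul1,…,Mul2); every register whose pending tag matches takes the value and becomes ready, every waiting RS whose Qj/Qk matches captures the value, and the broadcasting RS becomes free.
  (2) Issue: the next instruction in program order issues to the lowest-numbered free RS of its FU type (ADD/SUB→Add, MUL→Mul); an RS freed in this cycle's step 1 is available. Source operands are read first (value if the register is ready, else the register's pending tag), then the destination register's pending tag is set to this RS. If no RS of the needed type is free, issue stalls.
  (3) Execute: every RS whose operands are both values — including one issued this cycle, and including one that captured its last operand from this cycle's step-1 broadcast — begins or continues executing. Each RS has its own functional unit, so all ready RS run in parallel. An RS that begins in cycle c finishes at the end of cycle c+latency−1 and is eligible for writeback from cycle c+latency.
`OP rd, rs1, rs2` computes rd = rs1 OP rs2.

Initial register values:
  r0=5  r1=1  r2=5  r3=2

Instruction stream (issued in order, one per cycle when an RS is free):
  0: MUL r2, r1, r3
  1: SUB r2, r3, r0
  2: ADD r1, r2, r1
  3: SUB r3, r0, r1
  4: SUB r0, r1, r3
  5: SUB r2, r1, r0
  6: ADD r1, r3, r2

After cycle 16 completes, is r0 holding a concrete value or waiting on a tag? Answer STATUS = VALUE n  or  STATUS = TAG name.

c1: issue MUL r2<-Mul1 | r0:5,r1:1,r2:Mul1,r3:2
c2: issue SUB r2<-Add1 | r0:5,r1:1,r2:Add1,r3:2
c3: issue ADD r1<-Add2 | r0:5,r1:Add2,r2:Add1,r3:2
c4: issue SUB r3<-Add3 | r0:5,r1:Add2,r2:Add1,r3:Add3
c5: CDB Add1=-3; issue SUB r0<-Add1 | r0:Add1,r1:Add2,r2:-3,r3:Add3
c6: CDB Mul1=2; stall | r0:Add1,r1:Add2,r2:-3,r3:Add3
c7: stall | r0:Add1,r1:Add2,r2:-3,r3:Add3
c8: CDB Add2=-2; issue SUB r2<-Add2 | r0:Add1,r1:-2,r2:Add2,r3:Add3
c9: stall | r0:Add1,r1:-2,r2:Add2,r3:Add3
c10: stall | r0:Add1,r1:-2,r2:Add2,r3:Add3
c11: CDB Add3=7; issue ADD r1<-Add3 | r0:Add1,r1:Add3,r2:Add2,r3:7
c12: - | r0:Add1,r1:Add3,r2:Add2,r3:7
c13: - | r0:Add1,r1:Add3,r2:Add2,r3:7
c14: CDB Add1=-9 | r0:-9,r1:Add3,r2:Add2,r3:7
c15: - | r0:-9,r1:Add3,r2:Add2,r3:7
c16: - | r0:-9,r1:Add3,r2:Add2,r3:7

STATUS = VALUE -9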